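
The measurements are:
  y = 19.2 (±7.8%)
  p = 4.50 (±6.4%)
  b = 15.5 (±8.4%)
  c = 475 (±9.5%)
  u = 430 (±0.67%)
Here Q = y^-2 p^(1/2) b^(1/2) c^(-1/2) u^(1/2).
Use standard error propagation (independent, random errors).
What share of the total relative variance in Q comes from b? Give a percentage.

(δQ/Q)² = (-2·δy/y)² + (½·δp/p)² + (½·δb/b)² + (−½·δc/c)² + (½·δu/u)²
  y term: (-2×0.0780)² = 0.0243
  p term: (0.5×0.0640)² = 0.00102
  b term: (0.5×0.0840)² = 0.00176
  c term: (-0.5×0.0950)² = 0.00226
  u term: (0.5×0.00670)² = 1.12e-05
Total = 0.0294. Share from b = 0.00176/0.0294 = 0.0600.

6.00%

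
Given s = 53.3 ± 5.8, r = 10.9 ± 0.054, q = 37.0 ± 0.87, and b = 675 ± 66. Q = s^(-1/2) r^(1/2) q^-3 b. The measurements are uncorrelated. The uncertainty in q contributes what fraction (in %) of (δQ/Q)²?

(δQ/Q)² = (−½·δs/s)² + (½·δr/r)² + (-3·δq/q)² + (1·δb/b)²
  s term: (-0.5×0.109)² = 0.00296
  r term: (0.5×0.00495)² = 6.14e-06
  q term: (-3×0.0235)² = 0.00498
  b term: (1×0.0978)² = 0.00956
Total = 0.0175. Share from q = 0.00498/0.0175 = 0.284.

28.4%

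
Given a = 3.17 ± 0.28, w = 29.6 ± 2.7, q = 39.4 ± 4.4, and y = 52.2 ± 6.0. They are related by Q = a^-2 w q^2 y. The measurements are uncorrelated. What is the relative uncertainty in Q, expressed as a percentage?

For a monomial Q ∝ a^-2, w, q^2, y, fractional errors add in quadrature:
  (-2·δa/a)² = (-2×0.0883)² = 0.0312;  (1·δw/w)² = (1×0.0912)² = 0.00832;  (2·δq/q)² = (2×0.112)² = 0.0499;  (1·δy/y)² = (1×0.115)² = 0.0132
δQ/Q = √(0.103) = 0.320

32.0%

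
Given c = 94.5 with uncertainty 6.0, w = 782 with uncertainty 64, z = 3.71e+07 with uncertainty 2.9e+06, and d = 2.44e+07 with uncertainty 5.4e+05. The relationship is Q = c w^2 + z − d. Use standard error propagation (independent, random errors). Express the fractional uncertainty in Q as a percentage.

15.0%

Let p = c·w^2 = 5.78e+07. δp/p = √((1·δc/c)² + (2·δw/w)²) = √(0.00403 + 0.0268) = 0.176, so δp = 1.01e+07.
Q = p + z − d: δQ = √(δp² + δz² + δd²) = √(1.03e+14 + 8.41e+12 + 2.92e+11) = 1.06e+07
Q = 7.05e+07, so δQ/Q = 1.06e+07/7.05e+07 = 0.150.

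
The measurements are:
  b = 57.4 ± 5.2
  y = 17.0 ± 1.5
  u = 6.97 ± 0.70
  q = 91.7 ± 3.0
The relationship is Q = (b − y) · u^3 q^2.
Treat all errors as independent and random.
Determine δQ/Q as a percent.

Let w = b − y = 40.4. δw = √(δb² + δy²) = √(27.0 + 2.25) = 5.41, so δw/w = 0.134.
Q is then a monomial in w, u, q:
δQ/Q = √((δw/w)² + (3·δu/u)² + (2·δq/q)²) = √(0.0179 + 0.0908 + 0.00428) = 0.336

33.6%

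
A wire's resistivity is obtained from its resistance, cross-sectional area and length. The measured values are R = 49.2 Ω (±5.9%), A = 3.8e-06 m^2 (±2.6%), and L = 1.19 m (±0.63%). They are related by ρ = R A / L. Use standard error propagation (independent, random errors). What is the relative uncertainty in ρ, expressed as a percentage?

For a monomial ρ ∝ R, A, L^-1, fractional errors add in quadrature:
  (1·δR/R)² = (1×0.0590)² = 0.00348;  (1·δA/A)² = (1×0.0260)² = 0.000676;  (-1·δL/L)² = (-1×0.00630)² = 3.97e-05
δρ/ρ = √(0.00420) = 0.0648

6.48%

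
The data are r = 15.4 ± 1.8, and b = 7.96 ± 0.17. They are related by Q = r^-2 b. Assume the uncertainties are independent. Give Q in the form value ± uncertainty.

Relative error in a monomial: (δQ/Q)² = Σ (nᵢ · δxᵢ/xᵢ)².
  (-2·δr/r)² = (-2×0.117)² = 0.0546;  (1·δb/b)² = (1×0.0214)² = 0.000456
δQ/Q = √(0.0551) = 0.235
Q = 0.0336, so δQ = 0.235 × 0.0336 = 0.00788.

0.0336 ± 0.00788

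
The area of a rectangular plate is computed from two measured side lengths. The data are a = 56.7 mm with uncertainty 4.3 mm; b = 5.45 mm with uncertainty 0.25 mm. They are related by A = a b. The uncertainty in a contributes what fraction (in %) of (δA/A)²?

(δA/A)² = (1·δa/a)² + (1·δb/b)²
  a term: (1×0.0758)² = 0.00575
  b term: (1×0.0459)² = 0.00210
Total = 0.00786. Share from a = 0.00575/0.00786 = 0.732.

73.2%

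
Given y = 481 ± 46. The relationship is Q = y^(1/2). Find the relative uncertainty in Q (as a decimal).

0.0478

Q ∝ y^(1/2), so δQ/Q = |½| · δy/y = 0.5 × 0.0956 = 0.0478.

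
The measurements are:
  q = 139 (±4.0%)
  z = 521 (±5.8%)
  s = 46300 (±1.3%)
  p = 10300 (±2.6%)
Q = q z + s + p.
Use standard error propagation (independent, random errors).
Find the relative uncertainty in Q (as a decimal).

0.0399

Let w = q·z = 72400. δw/w = √((1·δq/q)² + (1·δz/z)²) = √(0.00160 + 0.00336) = 0.0705, so δw = 5100.
Q = w + s + p: δQ = √(δw² + δs² + δp²) = √(2.6e+07 + 3.62e+05 + 71700) = 5140
Q = 1.29e+05, so δQ/Q = 5140/1.29e+05 = 0.0399.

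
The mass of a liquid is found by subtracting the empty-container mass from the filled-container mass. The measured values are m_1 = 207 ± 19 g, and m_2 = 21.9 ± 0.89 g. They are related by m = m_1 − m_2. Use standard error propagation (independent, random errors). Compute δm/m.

0.103

For a sum/difference, combine absolute errors in quadrature:
  (δm_1)² = 361;  (δm_2)² = 0.792
δm = √(362) = 19.0 g
m = 185 g, so δm/m = 19.0/185 = 0.103.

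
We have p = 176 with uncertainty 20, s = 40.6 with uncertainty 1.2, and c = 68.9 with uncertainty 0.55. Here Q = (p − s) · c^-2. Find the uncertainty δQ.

Let u = p − s = 135. δu = √(δp² + δs²) = √(400 + 1.44) = 20.0, so δu/u = 0.148.
Q is then a monomial in u, c:
δQ/Q = √((δu/u)² + (-2·δc/c)²) = √(0.0219 + 0.000255) = 0.149
Q = 0.0285, so δQ = 0.149 × 0.0285 = 0.00425.

0.00425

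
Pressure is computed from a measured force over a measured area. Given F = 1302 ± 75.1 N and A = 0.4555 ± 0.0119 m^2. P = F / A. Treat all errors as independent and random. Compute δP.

For a monomial P ∝ F, A^-1, fractional errors add in quadrature:
  (1·δF/F)² = (1×0.0577)² = 0.00333;  (-1·δA/A)² = (-1×0.0261)² = 0.000683
δP/P = √(0.00401) = 0.0633
P = 2858 Pa, so δP = 0.0633 × 2858 = 181 Pa.

181 Pa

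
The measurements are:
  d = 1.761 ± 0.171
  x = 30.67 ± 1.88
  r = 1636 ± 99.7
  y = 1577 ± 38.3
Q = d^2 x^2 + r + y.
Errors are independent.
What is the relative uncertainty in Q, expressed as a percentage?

11.1%

Let p = d^2·x^2 = 2917. δp/p = √((2·δd/d)² + (2·δx/x)²) = √(0.0377 + 0.0150) = 0.230, so δp = 670.
Q = p + r + y: δQ = √(δp² + δr² + δy²) = √(4.49e+05 + 9940 + 1470) = 678
Q = 6130, so δQ/Q = 678/6130 = 0.111.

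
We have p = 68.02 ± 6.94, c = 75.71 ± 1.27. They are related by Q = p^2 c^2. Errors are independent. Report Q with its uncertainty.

(2.652 ± 0.548) × 10^7

Relative error in a monomial: (δQ/Q)² = Σ (nᵢ · δxᵢ/xᵢ)².
  (2·δp/p)² = (2×0.102)² = 0.0416;  (2·δc/c)² = (2×0.0168)² = 0.00113
δQ/Q = √(0.0428) = 0.207
Q = 2.652e+07, so δQ = 0.207 × 2.652e+07 = 5.48e+06.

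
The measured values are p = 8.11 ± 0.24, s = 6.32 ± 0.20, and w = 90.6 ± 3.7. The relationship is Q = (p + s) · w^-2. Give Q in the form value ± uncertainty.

0.00176 ± 0.000149

Let u = p + s = 14.4. δu = √(δp² + δs²) = √(0.0576 + 0.0400) = 0.312, so δu/u = 0.0217.
Q is then a monomial in u, w:
δQ/Q = √((δu/u)² + (-2·δw/w)²) = √(0.000469 + 0.00667) = 0.0845
Q = 0.00176, so δQ = 0.0845 × 0.00176 = 0.000149.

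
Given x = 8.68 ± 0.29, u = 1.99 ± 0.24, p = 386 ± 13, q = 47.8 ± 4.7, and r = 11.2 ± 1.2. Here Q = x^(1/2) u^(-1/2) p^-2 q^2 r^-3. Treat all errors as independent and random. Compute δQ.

8.84e-06

Q is a product of powers, so relative uncertainties combine in quadrature:
  (½·δx/x)² = (0.5×0.0334)² = 0.000279;  (−½·δu/u)² = (-0.5×0.121)² = 0.00364;  (-2·δp/p)² = (-2×0.0337)² = 0.00454;  (2·δq/q)² = (2×0.0983)² = 0.0387;  (-3·δr/r)² = (-3×0.107)² = 0.103
δQ/Q = √(0.150) = 0.388
Q = 2.28e-05, so δQ = 0.388 × 2.28e-05 = 8.84e-06.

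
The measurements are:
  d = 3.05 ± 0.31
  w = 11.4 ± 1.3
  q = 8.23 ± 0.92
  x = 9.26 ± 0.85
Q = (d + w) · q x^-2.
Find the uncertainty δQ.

Let u = d + w = 14.4. δu = √(δd² + δw²) = √(0.0961 + 1.69) = 1.34, so δu/u = 0.0925.
Q is then a monomial in u, q, x:
δQ/Q = √((δu/u)² + (1·δq/q)² + (-2·δx/x)²) = √(0.00855 + 0.0125 + 0.0337) = 0.234
Q = 1.39, so δQ = 0.234 × 1.39 = 0.325.

0.325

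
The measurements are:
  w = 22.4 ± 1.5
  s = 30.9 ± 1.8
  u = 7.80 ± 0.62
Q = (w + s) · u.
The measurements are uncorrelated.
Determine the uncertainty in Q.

37.8

Let h = w + s = 53.3. δh = √(δw² + δs²) = √(2.25 + 3.24) = 2.34, so δh/h = 0.0440.
Q is then a monomial in h, u:
δQ/Q = √((δh/h)² + (1·δu/u)²) = √(0.00193 + 0.00632) = 0.0908
Q = 416, so δQ = 0.0908 × 416 = 37.8.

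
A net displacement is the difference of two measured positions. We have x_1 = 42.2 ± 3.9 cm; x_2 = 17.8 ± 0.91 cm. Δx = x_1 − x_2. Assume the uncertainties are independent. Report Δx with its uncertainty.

24.4 ± 4.00 cm

Δx is a linear combination, so absolute uncertainties add in quadrature:
  (δx_1)² = 15.2;  (δx_2)² = 0.828
δΔx = √(16.0) = 4.00 cm
Δx = 24.4 cm.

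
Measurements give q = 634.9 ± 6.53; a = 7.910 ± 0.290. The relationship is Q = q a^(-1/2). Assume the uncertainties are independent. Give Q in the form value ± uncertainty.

Since Q is a product/quotient, work with relative uncertainties:
  (1·δq/q)² = (1×0.0103)² = 0.000106;  (−½·δa/a)² = (-0.5×0.0367)² = 0.000336
δQ/Q = √(0.000442) = 0.0210
Q = 225.7, so δQ = 0.0210 × 225.7 = 4.75.

225.7 ± 4.75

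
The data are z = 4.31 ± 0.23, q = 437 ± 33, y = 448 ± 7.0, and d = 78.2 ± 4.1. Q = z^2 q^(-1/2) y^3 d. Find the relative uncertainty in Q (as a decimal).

0.133

Since Q is a product/quotient, work with relative uncertainties:
  (2·δz/z)² = (2×0.0534)² = 0.0114;  (−½·δq/q)² = (-0.5×0.0755)² = 0.00143;  (3·δy/y)² = (3×0.0156)² = 0.00220;  (1·δd/d)² = (1×0.0524)² = 0.00275
δQ/Q = √(0.0178) = 0.133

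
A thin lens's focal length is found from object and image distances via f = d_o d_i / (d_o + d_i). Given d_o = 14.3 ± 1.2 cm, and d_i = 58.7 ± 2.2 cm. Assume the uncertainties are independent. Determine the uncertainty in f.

0.780 cm

∂f/∂d_o = (d_i/(d_o+d_i))² = 0.647;  ∂f/∂d_i = (d_o/(d_o+d_i))² = 0.0384
δf = √((∂f/∂d_o · δd_o)² + (∂f/∂d_i · δd_i)²) = √(0.602 + 0.00713) = 0.780 cm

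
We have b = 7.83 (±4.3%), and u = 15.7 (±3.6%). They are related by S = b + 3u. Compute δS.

S is a linear combination, so absolute uncertainties add in quadrature:
  (δb)² = 0.113;  (3·δu)² = 2.88
δS = √(2.99) = 1.73

1.73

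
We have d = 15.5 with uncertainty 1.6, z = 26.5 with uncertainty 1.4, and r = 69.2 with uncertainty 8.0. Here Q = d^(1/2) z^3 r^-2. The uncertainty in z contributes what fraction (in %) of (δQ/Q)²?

30.9%

(δQ/Q)² = (½·δd/d)² + (3·δz/z)² + (-2·δr/r)²
  d term: (0.5×0.103)² = 0.00266
  z term: (3×0.0528)² = 0.0251
  r term: (-2×0.116)² = 0.0535
Total = 0.0812. Share from z = 0.0251/0.0812 = 0.309.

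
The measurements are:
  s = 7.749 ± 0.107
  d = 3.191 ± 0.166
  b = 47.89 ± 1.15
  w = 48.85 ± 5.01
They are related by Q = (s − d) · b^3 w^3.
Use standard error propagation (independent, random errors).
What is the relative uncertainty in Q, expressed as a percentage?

31.9%

Let u = s − d = 4.558. δu = √(δs² + δd²) = √(0.0114 + 0.0276) = 0.197, so δu/u = 0.0433.
Q is then a monomial in u, b, w:
δQ/Q = √((δu/u)² + (3·δb/b)² + (3·δw/w)²) = √(0.00188 + 0.00519 + 0.0947) = 0.319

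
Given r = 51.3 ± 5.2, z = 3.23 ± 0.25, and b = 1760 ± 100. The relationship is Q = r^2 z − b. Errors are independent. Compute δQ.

Let p = r^2·z = 8500. δp/p = √((2·δr/r)² + (1·δz/z)²) = √(0.0411 + 0.00599) = 0.217, so δp = 1840.
Q = p − b: δQ = √(δp² + δb²) = √(3.4e+06 + 10000) = 1850

1850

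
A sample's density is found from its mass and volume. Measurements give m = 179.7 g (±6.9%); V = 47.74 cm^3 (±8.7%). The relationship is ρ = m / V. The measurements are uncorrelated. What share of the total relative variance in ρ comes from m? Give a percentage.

(δρ/ρ)² = (1·δm/m)² + (-1·δV/V)²
  m term: (1×0.0690)² = 0.00476
  V term: (-1×0.0870)² = 0.00757
Total = 0.0123. Share from m = 0.00476/0.0123 = 0.386.

38.6%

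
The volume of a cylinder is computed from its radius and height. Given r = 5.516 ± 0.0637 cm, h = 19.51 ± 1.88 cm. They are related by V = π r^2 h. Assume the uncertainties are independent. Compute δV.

Products/powers → add relative errors in quadrature, weighted by exponent:
  (2·δr/r)² = (2×0.0115)² = 0.000533;  (1·δh/h)² = (1×0.0964)² = 0.00929
δV/V = √(0.00982) = 0.0991
V = 1865 cm^3, so δV = 0.0991 × 1865 = 185 cm^3.

185 cm^3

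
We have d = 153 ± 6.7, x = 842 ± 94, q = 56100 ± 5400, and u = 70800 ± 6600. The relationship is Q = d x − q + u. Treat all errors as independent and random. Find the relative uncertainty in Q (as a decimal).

0.123

Let p = d·x = 1.29e+05. δp/p = √((1·δd/d)² + (1·δx/x)²) = √(0.00192 + 0.0125) = 0.120, so δp = 15400.
Q = p − q + u: δQ = √(δp² + δq² + δu²) = √(2.39e+08 + 2.92e+07 + 4.36e+07) = 17600
Q = 1.44e+05, so δQ/Q = 17600/1.44e+05 = 0.123.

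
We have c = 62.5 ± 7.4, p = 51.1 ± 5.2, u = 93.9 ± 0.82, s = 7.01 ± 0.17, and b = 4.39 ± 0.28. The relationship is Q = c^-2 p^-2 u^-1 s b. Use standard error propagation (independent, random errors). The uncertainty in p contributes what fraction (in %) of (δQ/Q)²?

(δQ/Q)² = (-2·δc/c)² + (-2·δp/p)² + (-1·δu/u)² + (1·δs/s)² + (1·δb/b)²
  c term: (-2×0.118)² = 0.0561
  p term: (-2×0.102)² = 0.0414
  u term: (-1×0.00873)² = 7.63e-05
  s term: (1×0.0243)² = 0.000588
  b term: (1×0.0638)² = 0.00407
Total = 0.102. Share from p = 0.0414/0.102 = 0.405.

40.5%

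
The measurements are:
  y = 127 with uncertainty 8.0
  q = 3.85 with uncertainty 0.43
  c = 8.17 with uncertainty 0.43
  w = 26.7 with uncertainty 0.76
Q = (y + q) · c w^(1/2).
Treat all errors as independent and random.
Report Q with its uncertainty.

5520 ± 453

Let u = y + q = 131. δu = √(δy² + δq²) = √(64.0 + 0.185) = 8.01, so δu/u = 0.0612.
Q is then a monomial in u, c, w:
δQ/Q = √((δu/u)² + (1·δc/c)² + (½·δw/w)²) = √(0.00375 + 0.00277 + 0.000203) = 0.0820
Q = 5520, so δQ = 0.0820 × 5520 = 453.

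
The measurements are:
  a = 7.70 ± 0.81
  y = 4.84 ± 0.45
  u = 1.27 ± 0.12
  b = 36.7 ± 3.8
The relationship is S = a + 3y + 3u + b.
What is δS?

4.13

Sums and differences: (δS)² = Σ (cᵢ δxᵢ)².
  (δa)² = 0.656;  (3·δy)² = 1.82;  (3·δu)² = 0.130;  (δb)² = 14.4
δS = √(17.0) = 4.13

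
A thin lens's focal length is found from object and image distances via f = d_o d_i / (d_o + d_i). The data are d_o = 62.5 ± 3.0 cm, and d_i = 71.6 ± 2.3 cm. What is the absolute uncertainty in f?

0.990 cm

∂f/∂d_o = (d_i/(d_o+d_i))² = 0.285;  ∂f/∂d_i = (d_o/(d_o+d_i))² = 0.217
δf = √((∂f/∂d_o · δd_o)² + (∂f/∂d_i · δd_i)²) = √(0.731 + 0.250) = 0.990 cm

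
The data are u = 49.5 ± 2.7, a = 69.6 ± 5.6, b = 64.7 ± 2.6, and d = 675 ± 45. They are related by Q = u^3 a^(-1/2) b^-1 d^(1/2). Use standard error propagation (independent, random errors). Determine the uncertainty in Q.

For a monomial Q ∝ u^3, a^(-1/2), b^-1, d^(1/2), fractional errors add in quadrature:
  (3·δu/u)² = (3×0.0545)² = 0.0268;  (−½·δa/a)² = (-0.5×0.0805)² = 0.00162;  (-1·δb/b)² = (-1×0.0402)² = 0.00161;  (½·δd/d)² = (0.5×0.0667)² = 0.00111
δQ/Q = √(0.0311) = 0.176
Q = 5840, so δQ = 0.176 × 5840 = 1030.

1030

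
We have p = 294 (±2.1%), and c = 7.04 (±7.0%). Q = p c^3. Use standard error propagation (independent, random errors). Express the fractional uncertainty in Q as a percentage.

Q is a product of powers, so relative uncertainties combine in quadrature:
  (1·δp/p)² = (1×0.0210)² = 0.000441;  (3·δc/c)² = (3×0.0700)² = 0.0441
δQ/Q = √(0.0445) = 0.211

21.1%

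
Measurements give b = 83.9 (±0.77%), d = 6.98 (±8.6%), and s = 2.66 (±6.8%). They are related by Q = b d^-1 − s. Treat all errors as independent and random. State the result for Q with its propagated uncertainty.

9.36 ± 1.05

Let p = b·d^-1 = 12.0. δp/p = √((1·δb/b)² + (-1·δd/d)²) = √(5.93e-05 + 0.00740) = 0.0863, so δp = 1.04.
Q = p − s: δQ = √(δp² + δs²) = √(1.08 + 0.0327) = 1.05
Q = 9.36.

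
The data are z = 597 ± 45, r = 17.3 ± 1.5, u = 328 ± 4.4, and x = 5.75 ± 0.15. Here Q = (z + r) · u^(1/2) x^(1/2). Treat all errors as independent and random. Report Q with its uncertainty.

26700 ± 1990

Let w = z + r = 614. δw = √(δz² + δr²) = √(2020 + 2.25) = 45.0, so δw/w = 0.0733.
Q is then a monomial in w, u, x:
δQ/Q = √((δw/w)² + (½·δu/u)² + (½·δx/x)²) = √(0.00537 + 4.5e-05 + 0.000170) = 0.0747
Q = 26700, so δQ = 0.0747 × 26700 = 1990.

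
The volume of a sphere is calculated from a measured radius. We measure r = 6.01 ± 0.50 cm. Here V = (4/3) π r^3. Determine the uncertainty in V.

V ∝ r^3, so δV/V = |3| · δr/r = 3 × 0.0832 = 0.250.
V = 909 cm^3, so δV = 0.250 × 909 = 227 cm^3.

227 cm^3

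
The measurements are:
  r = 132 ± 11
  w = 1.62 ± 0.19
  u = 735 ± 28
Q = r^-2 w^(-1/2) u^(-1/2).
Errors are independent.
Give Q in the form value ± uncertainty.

(1.66 ± 0.296) × 10^-6

Since Q is a product/quotient, work with relative uncertainties:
  (-2·δr/r)² = (-2×0.0833)² = 0.0278;  (−½·δw/w)² = (-0.5×0.117)² = 0.00344;  (−½·δu/u)² = (-0.5×0.0381)² = 0.000363
δQ/Q = √(0.0316) = 0.178
Q = 1.66e-06, so δQ = 0.178 × 1.66e-06 = 2.96e-07.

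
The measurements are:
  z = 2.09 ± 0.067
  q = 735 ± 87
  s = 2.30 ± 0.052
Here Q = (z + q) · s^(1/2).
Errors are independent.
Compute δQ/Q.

Let u = z + q = 737. δu = √(δz² + δq²) = √(0.00449 + 7570) = 87.0, so δu/u = 0.118.
Q is then a monomial in u, s:
δQ/Q = √((δu/u)² + (½·δs/s)²) = √(0.0139 + 0.000128) = 0.119

0.119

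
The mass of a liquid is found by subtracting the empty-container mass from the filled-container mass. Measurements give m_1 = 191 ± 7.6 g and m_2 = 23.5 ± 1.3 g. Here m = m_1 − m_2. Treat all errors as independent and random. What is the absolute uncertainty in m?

Sums and differences: (δm)² = Σ (cᵢ δxᵢ)².
  (δm_1)² = 57.8;  (δm_2)² = 1.69
δm = √(59.4) = 7.71 g

7.71 g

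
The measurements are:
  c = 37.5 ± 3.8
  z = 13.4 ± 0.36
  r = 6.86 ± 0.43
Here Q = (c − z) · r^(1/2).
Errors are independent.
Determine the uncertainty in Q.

10.2

Let u = c − z = 24.1. δu = √(δc² + δz²) = √(14.4 + 0.130) = 3.82, so δu/u = 0.158.
Q is then a monomial in u, r:
δQ/Q = √((δu/u)² + (½·δr/r)²) = √(0.0251 + 0.000982) = 0.161
Q = 63.1, so δQ = 0.161 × 63.1 = 10.2.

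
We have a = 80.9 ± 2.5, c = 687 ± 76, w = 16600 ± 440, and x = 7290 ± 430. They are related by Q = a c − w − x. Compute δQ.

Let p = a·c = 55600. δp/p = √((1·δa/a)² + (1·δc/c)²) = √(0.000955 + 0.0122) = 0.115, so δp = 6380.
Q = p − w − x: δQ = √(δp² + δw² + δx²) = √(4.08e+07 + 1.94e+05 + 1.85e+05) = 6410

6410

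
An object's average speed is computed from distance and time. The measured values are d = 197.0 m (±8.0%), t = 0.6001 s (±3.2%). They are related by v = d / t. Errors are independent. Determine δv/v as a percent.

v is a product of powers, so relative uncertainties combine in quadrature:
  (1·δd/d)² = (1×0.0800)² = 0.00640;  (-1·δt/t)² = (-1×0.0320)² = 0.00102
δv/v = √(0.00742) = 0.0862

8.62%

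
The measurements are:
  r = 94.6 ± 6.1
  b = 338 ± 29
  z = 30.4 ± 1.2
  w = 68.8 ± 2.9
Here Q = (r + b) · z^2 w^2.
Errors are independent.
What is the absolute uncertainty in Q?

Let u = r + b = 433. δu = √(δr² + δb²) = √(37.2 + 841) = 29.6, so δu/u = 0.0685.
Q is then a monomial in u, z, w:
δQ/Q = √((δu/u)² + (2·δz/z)² + (2·δw/w)²) = √(0.00469 + 0.00623 + 0.00711) = 0.134
Q = 1.89e+09, so δQ = 0.134 × 1.89e+09 = 2.54e+08.

2.54e+08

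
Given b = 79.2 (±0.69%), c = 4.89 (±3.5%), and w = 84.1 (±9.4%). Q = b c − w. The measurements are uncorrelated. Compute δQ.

Let p = b·c = 387. δp/p = √((1·δb/b)² + (1·δc/c)²) = √(4.76e-05 + 0.00123) = 0.0357, so δp = 13.8.
Q = p − w: δQ = √(δp² + δw²) = √(191 + 62.5) = 15.9

15.9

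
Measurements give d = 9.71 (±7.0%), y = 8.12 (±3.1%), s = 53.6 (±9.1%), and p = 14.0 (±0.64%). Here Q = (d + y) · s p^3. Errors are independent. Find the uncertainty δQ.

2.66e+05

Let u = d + y = 17.8. δu = √(δd² + δy²) = √(0.462 + 0.0634) = 0.725, so δu/u = 0.0407.
Q is then a monomial in u, s, p:
δQ/Q = √((δu/u)² + (1·δs/s)² + (3·δp/p)²) = √(0.00165 + 0.00828 + 0.000369) = 0.101
Q = 2.62e+06, so δQ = 0.101 × 2.62e+06 = 2.66e+05.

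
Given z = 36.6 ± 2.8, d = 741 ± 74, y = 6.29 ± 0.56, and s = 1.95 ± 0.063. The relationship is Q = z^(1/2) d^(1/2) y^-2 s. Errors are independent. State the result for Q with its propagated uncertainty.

For a monomial Q ∝ z^(1/2), d^(1/2), y^-2, s, fractional errors add in quadrature:
  (½·δz/z)² = (0.5×0.0765)² = 0.00146;  (½·δd/d)² = (0.5×0.0999)² = 0.00249;  (-2·δy/y)² = (-2×0.0890)² = 0.0317;  (1·δs/s)² = (1×0.0323)² = 0.00104
δQ/Q = √(0.0367) = 0.192
Q = 8.12, so δQ = 0.192 × 8.12 = 1.56.

8.12 ± 1.56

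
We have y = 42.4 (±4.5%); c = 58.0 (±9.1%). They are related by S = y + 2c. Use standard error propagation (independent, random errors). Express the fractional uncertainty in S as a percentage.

Absolute uncertainties add in quadrature for a linear combination:
  (δy)² = 3.64;  (2·δc)² = 111
δS = √(115) = 10.7
S = 158, so δS/S = 10.7/158 = 0.0677.

6.77%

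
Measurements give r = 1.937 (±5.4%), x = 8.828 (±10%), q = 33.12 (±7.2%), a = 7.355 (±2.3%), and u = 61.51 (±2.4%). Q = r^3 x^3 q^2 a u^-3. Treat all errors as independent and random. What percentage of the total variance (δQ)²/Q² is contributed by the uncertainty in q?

14.5%

(δQ/Q)² = (3·δr/r)² + (3·δx/x)² + (2·δq/q)² + (1·δa/a)² + (-3·δu/u)²
  r term: (3×0.0540)² = 0.0262
  x term: (3×0.100)² = 0.0900
  q term: (2×0.0720)² = 0.0207
  a term: (1×0.0230)² = 0.000529
  u term: (-3×0.0240)² = 0.00518
Total = 0.143. Share from q = 0.0207/0.143 = 0.145.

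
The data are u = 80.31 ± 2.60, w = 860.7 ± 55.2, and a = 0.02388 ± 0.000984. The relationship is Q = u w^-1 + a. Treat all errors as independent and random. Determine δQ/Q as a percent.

Let p = u·w^-1 = 0.09331. δp/p = √((1·δu/u)² + (-1·δw/w)²) = √(0.00105 + 0.00411) = 0.0718, so δp = 0.00670.
Q = p + a: δQ = √(δp² + δa²) = √(4.49e-05 + 9.68e-07) = 0.00678
Q = 0.1172, so δQ/Q = 0.00678/0.1172 = 0.0578.

5.78%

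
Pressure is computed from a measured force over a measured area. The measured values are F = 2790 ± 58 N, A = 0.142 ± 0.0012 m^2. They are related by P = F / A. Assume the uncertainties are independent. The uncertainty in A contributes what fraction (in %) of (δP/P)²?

(δP/P)² = (1·δF/F)² + (-1·δA/A)²
  F term: (1×0.0208)² = 0.000432
  A term: (-1×0.00845)² = 7.14e-05
Total = 0.000504. Share from A = 7.14e-05/0.000504 = 0.142.

14.2%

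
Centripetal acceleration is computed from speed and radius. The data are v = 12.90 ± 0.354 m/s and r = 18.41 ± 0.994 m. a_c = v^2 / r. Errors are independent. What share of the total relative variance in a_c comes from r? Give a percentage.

49.2%

(δa_c/a_c)² = (2·δv/v)² + (-1·δr/r)²
  v term: (2×0.0274)² = 0.00301
  r term: (-1×0.0540)² = 0.00292
Total = 0.00593. Share from r = 0.00292/0.00593 = 0.492.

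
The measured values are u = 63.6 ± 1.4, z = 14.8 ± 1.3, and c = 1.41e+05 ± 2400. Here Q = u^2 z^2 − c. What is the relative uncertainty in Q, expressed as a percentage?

Let p = u^2·z^2 = 8.86e+05. δp/p = √((2·δu/u)² + (2·δz/z)²) = √(0.00194 + 0.0309) = 0.181, so δp = 1.6e+05.
Q = p − c: δQ = √(δp² + δc²) = √(2.57e+10 + 5.76e+06) = 1.6e+05
Q = 7.45e+05, so δQ/Q = 1.6e+05/7.45e+05 = 0.215.

21.5%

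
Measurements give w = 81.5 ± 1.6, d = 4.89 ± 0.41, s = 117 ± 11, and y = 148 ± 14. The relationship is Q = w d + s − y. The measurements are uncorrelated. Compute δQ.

Let p = w·d = 399. δp/p = √((1·δw/w)² + (1·δd/d)²) = √(0.000385 + 0.00703) = 0.0861, so δp = 34.3.
Q = p + s − y: δQ = √(δp² + δs² + δy²) = √(1180 + 121 + 196) = 38.7

38.7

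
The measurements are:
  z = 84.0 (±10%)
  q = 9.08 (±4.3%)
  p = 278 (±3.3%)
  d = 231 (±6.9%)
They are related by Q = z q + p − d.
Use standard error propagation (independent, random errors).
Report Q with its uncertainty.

810 ± 85.0

Let w = z·q = 763. δw/w = √((1·δz/z)² + (1·δq/q)²) = √(0.0100 + 0.00185) = 0.109, so δw = 83.0.
Q = w + p − d: δQ = √(δw² + δp² + δd²) = √(6890 + 84.2 + 254) = 85.0
Q = 810.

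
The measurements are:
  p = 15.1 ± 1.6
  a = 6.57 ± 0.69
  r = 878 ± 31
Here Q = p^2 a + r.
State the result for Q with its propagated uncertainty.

Let w = p^2·a = 1500. δw/w = √((2·δp/p)² + (1·δa/a)²) = √(0.0449 + 0.0110) = 0.237, so δw = 354.
Q = w + r: δQ = √(δw² + δr²) = √(1.26e+05 + 961) = 356
Q = 2380.

2380 ± 356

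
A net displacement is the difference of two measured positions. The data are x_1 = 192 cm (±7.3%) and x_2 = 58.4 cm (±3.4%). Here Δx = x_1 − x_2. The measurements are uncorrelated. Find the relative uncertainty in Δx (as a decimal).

Sums and differences: (δΔx)² = Σ (cᵢ δxᵢ)².
  (δx_1)² = 196;  (δx_2)² = 3.94
δΔx = √(200) = 14.2 cm
Δx = 134 cm, so δΔx/Δx = 14.2/134 = 0.106.

0.106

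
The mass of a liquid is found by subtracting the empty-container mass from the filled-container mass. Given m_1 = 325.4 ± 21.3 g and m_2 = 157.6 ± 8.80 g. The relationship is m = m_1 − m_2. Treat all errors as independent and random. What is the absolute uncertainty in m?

23.0 g

Each term contributes (cᵢ δxᵢ)² to (δm)²:
  (δm_1)² = 454;  (δm_2)² = 77.4
δm = √(531) = 23.0 g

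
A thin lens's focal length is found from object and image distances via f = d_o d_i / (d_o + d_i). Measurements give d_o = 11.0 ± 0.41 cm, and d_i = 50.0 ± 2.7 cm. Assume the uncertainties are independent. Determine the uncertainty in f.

∂f/∂d_o = (d_i/(d_o+d_i))² = 0.672;  ∂f/∂d_i = (d_o/(d_o+d_i))² = 0.0325
δf = √((∂f/∂d_o · δd_o)² + (∂f/∂d_i · δd_i)²) = √(0.0759 + 0.00771) = 0.289 cm

0.289 cm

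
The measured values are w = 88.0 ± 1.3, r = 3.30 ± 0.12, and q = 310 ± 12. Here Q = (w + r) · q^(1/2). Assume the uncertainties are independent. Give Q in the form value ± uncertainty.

Let u = w + r = 91.3. δu = √(δw² + δr²) = √(1.69 + 0.0144) = 1.31, so δu/u = 0.0143.
Q is then a monomial in u, q:
δQ/Q = √((δu/u)² + (½·δq/q)²) = √(0.000204 + 0.000375) = 0.0241
Q = 1610, so δQ = 0.0241 × 1610 = 38.7.

1610 ± 38.7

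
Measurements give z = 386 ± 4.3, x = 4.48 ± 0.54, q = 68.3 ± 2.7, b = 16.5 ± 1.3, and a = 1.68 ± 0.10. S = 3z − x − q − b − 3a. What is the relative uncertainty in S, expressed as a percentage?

For a sum/difference, combine absolute errors in quadrature:
  (3·δz)² = 166;  (δx)² = 0.292;  (δq)² = 7.29;  (δb)² = 1.69;  (3·δa)² = 0.0900
δS = √(176) = 13.3
S = 1060, so δS/S = 13.3/1060 = 0.0125.

1.25%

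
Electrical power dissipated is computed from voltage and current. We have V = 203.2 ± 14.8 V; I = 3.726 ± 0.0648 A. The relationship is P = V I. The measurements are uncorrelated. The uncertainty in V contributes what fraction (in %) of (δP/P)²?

(δP/P)² = (1·δV/V)² + (1·δI/I)²
  V term: (1×0.0728)² = 0.00530
  I term: (1×0.0174)² = 0.000302
Total = 0.00561. Share from V = 0.00530/0.00561 = 0.946.

94.6%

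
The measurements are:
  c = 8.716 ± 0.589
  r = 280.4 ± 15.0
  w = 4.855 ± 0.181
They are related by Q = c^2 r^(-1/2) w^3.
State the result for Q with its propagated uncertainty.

Products/powers → add relative errors in quadrature, weighted by exponent:
  (2·δc/c)² = (2×0.0676)² = 0.0183;  (−½·δr/r)² = (-0.5×0.0535)² = 0.000715;  (3·δw/w)² = (3×0.0373)² = 0.0125
δQ/Q = √(0.0315) = 0.177
Q = 519.2, so δQ = 0.177 × 519.2 = 92.1.

519.2 ± 92.1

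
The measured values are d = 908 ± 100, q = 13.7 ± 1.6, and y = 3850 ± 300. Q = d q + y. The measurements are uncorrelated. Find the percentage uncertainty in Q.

12.4%

Let p = d·q = 12400. δp/p = √((1·δd/d)² + (1·δq/q)²) = √(0.0121 + 0.0136) = 0.161, so δp = 2000.
Q = p + y: δQ = √(δp² + δy²) = √(3.99e+06 + 90000) = 2020
Q = 16300, so δQ/Q = 2020/16300 = 0.124.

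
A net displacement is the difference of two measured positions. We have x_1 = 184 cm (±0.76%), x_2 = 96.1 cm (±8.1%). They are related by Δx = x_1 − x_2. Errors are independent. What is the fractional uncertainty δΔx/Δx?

Absolute uncertainties add in quadrature for a linear combination:
  (δx_1)² = 1.96;  (δx_2)² = 60.6
δΔx = √(62.5) = 7.91 cm
Δx = 87.9 cm, so δΔx/Δx = 7.91/87.9 = 0.0900.

0.0900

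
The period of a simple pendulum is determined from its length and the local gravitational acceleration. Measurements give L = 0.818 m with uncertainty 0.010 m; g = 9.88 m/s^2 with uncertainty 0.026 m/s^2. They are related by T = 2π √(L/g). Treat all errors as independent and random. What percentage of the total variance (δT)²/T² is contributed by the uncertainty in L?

95.6%

(δT/T)² = (½·δL/L)² + (−½·δg/g)²
  L term: (0.5×0.0122)² = 3.74e-05
  g term: (-0.5×0.00263)² = 1.73e-06
Total = 3.91e-05. Share from L = 3.74e-05/3.91e-05 = 0.956.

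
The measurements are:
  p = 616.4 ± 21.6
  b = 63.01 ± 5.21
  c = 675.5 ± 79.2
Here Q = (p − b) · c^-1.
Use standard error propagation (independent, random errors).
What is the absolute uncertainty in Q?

0.102

Let u = p − b = 553.4. δu = √(δp² + δb²) = √(467 + 27.1) = 22.2, so δu/u = 0.0402.
Q is then a monomial in u, c:
δQ/Q = √((δu/u)² + (-1·δc/c)²) = √(0.00161 + 0.0137) = 0.124
Q = 0.8192, so δQ = 0.124 × 0.8192 = 0.102.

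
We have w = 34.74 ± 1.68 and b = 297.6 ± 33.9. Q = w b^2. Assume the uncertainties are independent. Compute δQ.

Relative error in a monomial: (δQ/Q)² = Σ (nᵢ · δxᵢ/xᵢ)².
  (1·δw/w)² = (1×0.0484)² = 0.00234;  (2·δb/b)² = (2×0.114)² = 0.0519
δQ/Q = √(0.0542) = 0.233
Q = 3.077e+06, so δQ = 0.233 × 3.077e+06 = 7.17e+05.

7.17e+05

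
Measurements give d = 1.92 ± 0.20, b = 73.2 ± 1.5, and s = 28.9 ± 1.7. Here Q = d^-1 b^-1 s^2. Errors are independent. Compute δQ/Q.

0.158

Relative error in a monomial: (δQ/Q)² = Σ (nᵢ · δxᵢ/xᵢ)².
  (-1·δd/d)² = (-1×0.104)² = 0.0109;  (-1·δb/b)² = (-1×0.0205)² = 0.000420;  (2·δs/s)² = (2×0.0588)² = 0.0138
δQ/Q = √(0.0251) = 0.158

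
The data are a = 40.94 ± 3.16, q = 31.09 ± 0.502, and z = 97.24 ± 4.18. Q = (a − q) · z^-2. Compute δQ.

Let u = a − q = 9.850. δu = √(δa² + δq²) = √(9.99 + 0.252) = 3.20, so δu/u = 0.325.
Q is then a monomial in u, z:
δQ/Q = √((δu/u)² + (-2·δz/z)²) = √(0.106 + 0.00739) = 0.336
Q = 0.001042, so δQ = 0.336 × 0.001042 = 0.000350.

0.000350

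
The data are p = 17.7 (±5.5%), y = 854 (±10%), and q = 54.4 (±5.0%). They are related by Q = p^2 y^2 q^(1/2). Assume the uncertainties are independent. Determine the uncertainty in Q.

Relative error in a monomial: (δQ/Q)² = Σ (nᵢ · δxᵢ/xᵢ)².
  (2·δp/p)² = (2×0.0550)² = 0.0121;  (2·δy/y)² = (2×0.100)² = 0.0400;  (½·δq/q)² = (0.5×0.0500)² = 0.000625
δQ/Q = √(0.0527) = 0.230
Q = 1.69e+09, so δQ = 0.230 × 1.69e+09 = 3.87e+08.

3.87e+08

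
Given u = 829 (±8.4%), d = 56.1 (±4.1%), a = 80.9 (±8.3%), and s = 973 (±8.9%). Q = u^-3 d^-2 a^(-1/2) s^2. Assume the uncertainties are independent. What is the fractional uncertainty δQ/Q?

0.322

Relative error in a monomial: (δQ/Q)² = Σ (nᵢ · δxᵢ/xᵢ)².
  (-3·δu/u)² = (-3×0.0840)² = 0.0635;  (-2·δd/d)² = (-2×0.0410)² = 0.00672;  (−½·δa/a)² = (-0.5×0.0830)² = 0.00172;  (2·δs/s)² = (2×0.0890)² = 0.0317
δQ/Q = √(0.104) = 0.322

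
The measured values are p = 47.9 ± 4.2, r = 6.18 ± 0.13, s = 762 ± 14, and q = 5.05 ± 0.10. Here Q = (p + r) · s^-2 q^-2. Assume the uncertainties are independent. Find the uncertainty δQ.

3.46e-07

Let u = p + r = 54.1. δu = √(δp² + δr²) = √(17.6 + 0.0169) = 4.20, so δu/u = 0.0777.
Q is then a monomial in u, s, q:
δQ/Q = √((δu/u)² + (-2·δs/s)² + (-2·δq/q)²) = √(0.00604 + 0.00135 + 0.00157) = 0.0946
Q = 3.65e-06, so δQ = 0.0946 × 3.65e-06 = 3.46e-07.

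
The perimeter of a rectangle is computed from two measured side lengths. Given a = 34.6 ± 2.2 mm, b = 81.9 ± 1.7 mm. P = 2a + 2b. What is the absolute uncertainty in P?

For a sum/difference, combine absolute errors in quadrature:
  (2·δa)² = 19.4;  (2·δb)² = 11.6
δP = √(30.9) = 5.56 mm

5.56 mm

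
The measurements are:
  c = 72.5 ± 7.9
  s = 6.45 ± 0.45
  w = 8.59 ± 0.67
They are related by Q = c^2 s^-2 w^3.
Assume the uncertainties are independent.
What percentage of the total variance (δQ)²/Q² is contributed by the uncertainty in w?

45.0%

(δQ/Q)² = (2·δc/c)² + (-2·δs/s)² + (3·δw/w)²
  c term: (2×0.109)² = 0.0475
  s term: (-2×0.0698)² = 0.0195
  w term: (3×0.0780)² = 0.0548
Total = 0.122. Share from w = 0.0548/0.122 = 0.450.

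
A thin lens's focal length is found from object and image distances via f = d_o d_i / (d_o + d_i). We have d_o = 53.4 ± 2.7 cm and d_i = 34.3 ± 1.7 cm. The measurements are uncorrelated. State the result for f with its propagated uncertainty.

∂f/∂d_o = (d_i/(d_o+d_i))² = 0.153;  ∂f/∂d_i = (d_o/(d_o+d_i))² = 0.371
δf = √((∂f/∂d_o · δd_o)² + (∂f/∂d_i · δd_i)²) = √(0.171 + 0.397) = 0.754 cm
f = 20.9 cm.

20.9 ± 0.754 cm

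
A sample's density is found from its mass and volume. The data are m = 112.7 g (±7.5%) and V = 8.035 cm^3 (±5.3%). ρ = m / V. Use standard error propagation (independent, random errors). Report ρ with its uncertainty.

Relative error in a monomial: (δρ/ρ)² = Σ (nᵢ · δxᵢ/xᵢ)².
  (1·δm/m)² = (1×0.0750)² = 0.00562;  (-1·δV/V)² = (-1×0.0530)² = 0.00281
δρ/ρ = √(0.00843) = 0.0918
ρ = 14.03 g/cm^3, so δρ = 0.0918 × 14.03 = 1.29 g/cm^3.

14.03 ± 1.29 g/cm^3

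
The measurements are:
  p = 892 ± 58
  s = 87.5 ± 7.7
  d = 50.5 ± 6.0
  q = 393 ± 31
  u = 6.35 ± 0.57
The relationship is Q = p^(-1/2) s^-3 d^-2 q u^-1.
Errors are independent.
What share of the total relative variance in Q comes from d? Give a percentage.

39.9%

(δQ/Q)² = (−½·δp/p)² + (-3·δs/s)² + (-2·δd/d)² + (1·δq/q)² + (-1·δu/u)²
  p term: (-0.5×0.0650)² = 0.00106
  s term: (-3×0.0880)² = 0.0697
  d term: (-2×0.119)² = 0.0565
  q term: (1×0.0789)² = 0.00622
  u term: (-1×0.0898)² = 0.00806
Total = 0.141. Share from d = 0.0565/0.141 = 0.399.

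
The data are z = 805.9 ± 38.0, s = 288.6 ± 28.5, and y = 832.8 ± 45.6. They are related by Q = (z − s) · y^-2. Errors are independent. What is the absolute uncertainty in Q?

0.000107

Let u = z − s = 517.3. δu = √(δz² + δs²) = √(1440 + 812) = 47.5, so δu/u = 0.0918.
Q is then a monomial in u, y:
δQ/Q = √((δu/u)² + (-2·δy/y)²) = √(0.00843 + 0.0120) = 0.143
Q = 0.0007459, so δQ = 0.143 × 0.0007459 = 0.000107.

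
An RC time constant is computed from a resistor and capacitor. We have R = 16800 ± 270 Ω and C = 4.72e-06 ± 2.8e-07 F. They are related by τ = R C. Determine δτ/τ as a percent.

Products/powers → add relative errors in quadrature, weighted by exponent:
  (1·δR/R)² = (1×0.0161)² = 0.000258;  (1·δC/C)² = (1×0.0593)² = 0.00352
δτ/τ = √(0.00378) = 0.0615

6.15%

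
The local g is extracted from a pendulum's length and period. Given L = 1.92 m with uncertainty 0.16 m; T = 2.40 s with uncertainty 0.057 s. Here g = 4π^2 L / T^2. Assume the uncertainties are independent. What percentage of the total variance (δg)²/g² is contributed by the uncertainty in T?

24.5%

(δg/g)² = (1·δL/L)² + (-2·δT/T)²
  L term: (1×0.0833)² = 0.00694
  T term: (-2×0.0238)² = 0.00226
Total = 0.00920. Share from T = 0.00226/0.00920 = 0.245.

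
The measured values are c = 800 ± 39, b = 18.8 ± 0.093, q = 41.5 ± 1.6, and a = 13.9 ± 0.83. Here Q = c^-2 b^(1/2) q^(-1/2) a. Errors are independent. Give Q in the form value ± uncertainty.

Relative error in a monomial: (δQ/Q)² = Σ (nᵢ · δxᵢ/xᵢ)².
  (-2·δc/c)² = (-2×0.0488)² = 0.00951;  (½·δb/b)² = (0.5×0.00495)² = 6.12e-06;  (−½·δq/q)² = (-0.5×0.0386)² = 0.000372;  (1·δa/a)² = (1×0.0597)² = 0.00357
δQ/Q = √(0.0134) = 0.116
Q = 1.46e-05, so δQ = 0.116 × 1.46e-05 = 1.7e-06.

(1.46 ± 0.170) × 10^-5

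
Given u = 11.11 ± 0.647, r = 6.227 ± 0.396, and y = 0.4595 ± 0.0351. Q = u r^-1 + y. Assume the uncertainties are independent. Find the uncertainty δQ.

Let p = u·r^-1 = 1.784. δp/p = √((1·δu/u)² + (-1·δr/r)²) = √(0.00339 + 0.00404) = 0.0862, so δp = 0.154.
Q = p + y: δQ = √(δp² + δy²) = √(0.0237 + 0.00123) = 0.158

0.158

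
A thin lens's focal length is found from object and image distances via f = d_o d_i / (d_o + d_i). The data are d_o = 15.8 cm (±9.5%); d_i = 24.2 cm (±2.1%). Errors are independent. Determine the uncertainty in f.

0.555 cm

∂f/∂d_o = (d_i/(d_o+d_i))² = 0.366;  ∂f/∂d_i = (d_o/(d_o+d_i))² = 0.156
δf = √((∂f/∂d_o · δd_o)² + (∂f/∂d_i · δd_i)²) = √(0.302 + 0.00629) = 0.555 cm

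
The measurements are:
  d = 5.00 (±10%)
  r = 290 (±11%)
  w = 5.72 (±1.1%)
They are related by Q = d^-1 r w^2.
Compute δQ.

For a monomial Q ∝ d^-1, r, w^2, fractional errors add in quadrature:
  (-1·δd/d)² = (-1×0.100)² = 0.0100;  (1·δr/r)² = (1×0.110)² = 0.0121;  (2·δw/w)² = (2×0.0110)² = 0.000484
δQ/Q = √(0.0226) = 0.150
Q = 1900, so δQ = 0.150 × 1900 = 285.

285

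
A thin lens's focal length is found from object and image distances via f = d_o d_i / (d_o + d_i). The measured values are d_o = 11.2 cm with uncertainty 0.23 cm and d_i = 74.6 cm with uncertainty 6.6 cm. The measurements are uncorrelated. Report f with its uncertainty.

9.74 ± 0.207 cm

∂f/∂d_o = (d_i/(d_o+d_i))² = 0.756;  ∂f/∂d_i = (d_o/(d_o+d_i))² = 0.0170
δf = √((∂f/∂d_o · δd_o)² + (∂f/∂d_i · δd_i)²) = √(0.0302 + 0.0126) = 0.207 cm
f = 9.74 cm.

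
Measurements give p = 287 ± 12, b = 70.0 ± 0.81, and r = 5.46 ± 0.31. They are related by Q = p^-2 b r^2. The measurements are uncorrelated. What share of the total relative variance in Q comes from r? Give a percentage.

(δQ/Q)² = (-2·δp/p)² + (1·δb/b)² + (2·δr/r)²
  p term: (-2×0.0418)² = 0.00699
  b term: (1×0.0116)² = 0.000134
  r term: (2×0.0568)² = 0.0129
Total = 0.0200. Share from r = 0.0129/0.0200 = 0.644.

64.4%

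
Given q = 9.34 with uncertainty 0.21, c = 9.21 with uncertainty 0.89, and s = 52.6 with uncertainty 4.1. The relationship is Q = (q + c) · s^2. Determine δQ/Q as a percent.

16.4%

Let u = q + c = 18.6. δu = √(δq² + δc²) = √(0.0441 + 0.792) = 0.914, so δu/u = 0.0493.
Q is then a monomial in u, s:
δQ/Q = √((δu/u)² + (2·δs/s)²) = √(0.00243 + 0.0243) = 0.164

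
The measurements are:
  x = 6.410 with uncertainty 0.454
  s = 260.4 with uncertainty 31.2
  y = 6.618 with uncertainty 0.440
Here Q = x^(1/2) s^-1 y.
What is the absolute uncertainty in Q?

0.00911

Relative error in a monomial: (δQ/Q)² = Σ (nᵢ · δxᵢ/xᵢ)².
  (½·δx/x)² = (0.5×0.0708)² = 0.00125;  (-1·δs/s)² = (-1×0.120)² = 0.0144;  (1·δy/y)² = (1×0.0665)² = 0.00442
δQ/Q = √(0.0200) = 0.142
Q = 0.06434, so δQ = 0.142 × 0.06434 = 0.00911.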